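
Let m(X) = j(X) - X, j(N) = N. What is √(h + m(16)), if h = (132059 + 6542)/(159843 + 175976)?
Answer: √46544849219/335819 ≈ 0.64244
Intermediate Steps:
m(X) = 0 (m(X) = X - X = 0)
h = 138601/335819 ≈ 0.41273
√(h + m(16)) = √(138601/335819 + 0) = √(138601/335819) = √46544849219/335819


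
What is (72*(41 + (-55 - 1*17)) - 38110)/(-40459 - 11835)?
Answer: 20171/26147 ≈ 0.77145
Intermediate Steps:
(72*(41 + (-55 - 1*17)) - 38110)/(-40459 - 11835) = (72*(41 + (-55 - 17)) - 38110)/(-52294) = (72*(41 - 72) - 38110)*(-1/52294) = (72*(-31) - 38110)*(-1/52294) = (-2232 - 38110)*(-1/52294) = -40342*(-1/52294) = 20171/26147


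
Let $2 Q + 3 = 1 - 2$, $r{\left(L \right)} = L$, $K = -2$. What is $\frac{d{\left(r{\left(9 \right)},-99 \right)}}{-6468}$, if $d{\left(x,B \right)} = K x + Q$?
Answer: $\frac{5}{1617} \approx 0.0030921$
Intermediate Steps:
$Q = -2$ ($Q = - \frac{3}{2} + \frac{1 - 2}{2} = - \frac{3}{2} + \frac{1}{2} \left(-1\right) = - \frac{3}{2} - \frac{1}{2} = -2$)
$d{\left(x,B \right)} = -2 - 2 x$ ($d{\left(x,B \right)} = - 2 x - 2 = -2 - 2 x$)
$\frac{d{\left(r{\left(9 \right)},-99 \right)}}{-6468} = \frac{-2 - 18}{-6468} = \left(-2 - 18\right) \left(- \frac{1}{6468}\right) = \left(-20\right) \left(- \frac{1}{6468}\right) = \frac{5}{1617}$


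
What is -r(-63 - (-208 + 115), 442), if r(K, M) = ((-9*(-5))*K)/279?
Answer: -150/31 ≈ -4.8387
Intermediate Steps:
r(K, M) = 5*K/31 (r(K, M) = (45*K)*(1/279) = 5*K/31)
-r(-63 - (-208 + 115), 442) = -5*(-63 - (-208 + 115))/31 = -5*(-63 - 1*(-93))/31 = -5*(-63 + 93)/31 = -5*30/31 = -1*150/31 = -150/31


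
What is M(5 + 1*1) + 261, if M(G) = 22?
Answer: 283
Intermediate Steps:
M(5 + 1*1) + 261 = 22 + 261 = 283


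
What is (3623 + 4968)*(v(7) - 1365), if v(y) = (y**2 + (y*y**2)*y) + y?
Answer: 9381372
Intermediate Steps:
v(y) = y + y**2 + y**4 (v(y) = (y**2 + y**3*y) + y = (y**2 + y**4) + y = y + y**2 + y**4)
(3623 + 4968)*(v(7) - 1365) = (3623 + 4968)*(7*(1 + 7 + 7**3) - 1365) = 8591*(7*(1 + 7 + 343) - 1365) = 8591*(7*351 - 1365) = 8591*(2457 - 1365) = 8591*1092 = 9381372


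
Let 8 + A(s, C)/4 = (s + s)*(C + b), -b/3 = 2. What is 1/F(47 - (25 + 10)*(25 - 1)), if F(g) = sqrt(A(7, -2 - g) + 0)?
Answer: sqrt(38)/1292 ≈ 0.0047712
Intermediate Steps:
b = -6 (b = -3*2 = -6)
A(s, C) = -32 + 8*s*(-6 + C) (A(s, C) = -32 + 4*((s + s)*(C - 6)) = -32 + 4*((2*s)*(-6 + C)) = -32 + 4*(2*s*(-6 + C)) = -32 + 8*s*(-6 + C))
F(g) = sqrt(-480 - 56*g) (F(g) = sqrt((-32 - 48*7 + 8*(-2 - g)*7) + 0) = sqrt((-32 - 336 + (-112 - 56*g)) + 0) = sqrt((-480 - 56*g) + 0) = sqrt(-480 - 56*g))
1/F(47 - (25 + 10)*(25 - 1)) = 1/(2*sqrt(-120 - 14*(47 - (25 + 10)*(25 - 1)))) = 1/(2*sqrt(-120 - 14*(47 - 35*24))) = 1/(2*sqrt(-120 - 14*(47 - 1*840))) = 1/(2*sqrt(-120 - 14*(47 - 840))) = 1/(2*sqrt(-120 - 14*(-793))) = 1/(2*sqrt(-120 + 11102)) = 1/(2*sqrt(10982)) = 1/(2*(17*sqrt(38))) = 1/(34*sqrt(38)) = sqrt(38)/1292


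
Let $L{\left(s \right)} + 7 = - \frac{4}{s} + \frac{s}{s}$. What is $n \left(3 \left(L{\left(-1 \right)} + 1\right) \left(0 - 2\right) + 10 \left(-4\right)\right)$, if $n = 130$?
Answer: $-4420$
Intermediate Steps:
$L{\left(s \right)} = -6 - \frac{4}{s}$ ($L{\left(s \right)} = -7 - \left(\frac{4}{s} - \frac{s}{s}\right) = -7 + \left(- \frac{4}{s} + 1\right) = -7 + \left(1 - \frac{4}{s}\right) = -6 - \frac{4}{s}$)
$n \left(3 \left(L{\left(-1 \right)} + 1\right) \left(0 - 2\right) + 10 \left(-4\right)\right) = 130 \left(3 \left(\left(-6 - \frac{4}{-1}\right) + 1\right) \left(0 - 2\right) + 10 \left(-4\right)\right) = 130 \left(3 \left(\left(-6 - -4\right) + 1\right) \left(-2\right) - 40\right) = 130 \left(3 \left(\left(-6 + 4\right) + 1\right) \left(-2\right) - 40\right) = 130 \left(3 \left(-2 + 1\right) \left(-2\right) - 40\right) = 130 \left(3 \left(-1\right) \left(-2\right) - 40\right) = 130 \left(\left(-3\right) \left(-2\right) - 40\right) = 130 \left(6 - 40\right) = 130 \left(-34\right) = -4420$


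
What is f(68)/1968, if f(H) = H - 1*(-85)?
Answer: 51/656 ≈ 0.077744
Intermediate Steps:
f(H) = 85 + H (f(H) = H + 85 = 85 + H)
f(68)/1968 = (85 + 68)/1968 = 153*(1/1968) = 51/656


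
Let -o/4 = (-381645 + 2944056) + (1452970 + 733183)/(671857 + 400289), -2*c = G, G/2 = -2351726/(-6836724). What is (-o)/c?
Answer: -481600030679266644/16162779641 ≈ -2.9797e+7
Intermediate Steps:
G = 1175863/1709181 (G = 2*(-2351726/(-6836724)) = 2*(-2351726*(-1/6836724)) = 2*(1175863/3418362) = 1175863/1709181 ≈ 0.68797)
c = -1175863/3418362 (c = -1/2*1175863/1709181 = -1175863/3418362 ≈ -0.34398)
o = -5494561780318/536073 (o = -4*((-381645 + 2944056) + (1452970 + 733183)/(671857 + 400289)) = -4*(2562411 + 2186153/1072146) = -4*2747280890159/1072146 = -5494561780318/536073 ≈ -1.0250e+7)
(-o)/c = (-1*(-5494561780318/536073))/(-1175863/3418362) = (5494561780318/536073)*(-3418362/1175863) = -481600030679266644/16162779641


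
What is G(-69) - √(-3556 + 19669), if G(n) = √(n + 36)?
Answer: -√16113 + I*√33 ≈ -126.94 + 5.7446*I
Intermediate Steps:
G(n) = √(36 + n)
G(-69) - √(-3556 + 19669) = √(36 - 69) - √(-3556 + 19669) = √(-33) - √16113 = I*√33 - √16113 = -√16113 + I*√33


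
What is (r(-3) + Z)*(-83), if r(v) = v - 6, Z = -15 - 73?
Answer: 8051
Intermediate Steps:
Z = -88
r(v) = -6 + v
(r(-3) + Z)*(-83) = ((-6 - 3) - 88)*(-83) = (-9 - 88)*(-83) = -97*(-83) = 8051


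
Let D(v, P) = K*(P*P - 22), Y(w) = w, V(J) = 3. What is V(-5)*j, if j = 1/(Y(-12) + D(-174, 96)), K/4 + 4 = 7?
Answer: 1/36772 ≈ 2.7195e-5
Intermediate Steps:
K = 12 (K = -16 + 4*7 = -16 + 28 = 12)
D(v, P) = -264 + 12*P² (D(v, P) = 12*(P*P - 22) = 12*(P² - 22) = 12*(-22 + P²) = -264 + 12*P²)
j = 1/110316 (j = 1/(-12 + (-264 + 12*96²)) = 1/(-12 + (-264 + 12*9216)) = 1/(-12 + (-264 + 110592)) = 1/(-12 + 110328) = 1/110316 ≈ 9.0649e-6)
V(-5)*j = 3*(1/110316) = 1/36772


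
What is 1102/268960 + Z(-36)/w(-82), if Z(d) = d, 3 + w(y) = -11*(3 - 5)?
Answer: -4830811/2555120 ≈ -1.8906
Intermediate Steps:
w(y) = 19 (w(y) = -3 - 11*(3 - 5) = -3 - 11*(-2) = -3 + 22 = 19)
1102/268960 + Z(-36)/w(-82) = 1102/268960 - 36/19 = 1102*(1/268960) - 36*1/19 = 551/134480 - 36/19 = -4830811/2555120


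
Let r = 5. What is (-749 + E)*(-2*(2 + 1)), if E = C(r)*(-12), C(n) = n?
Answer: 4854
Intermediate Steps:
E = -60 (E = 5*(-12) = -60)
(-749 + E)*(-2*(2 + 1)) = (-749 - 60)*(-2*(2 + 1)) = -(-1618)*3 = -809*(-6) = 4854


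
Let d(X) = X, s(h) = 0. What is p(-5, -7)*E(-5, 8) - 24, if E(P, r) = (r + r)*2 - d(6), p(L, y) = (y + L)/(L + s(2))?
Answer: 192/5 ≈ 38.400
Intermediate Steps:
p(L, y) = (L + y)/L (p(L, y) = (y + L)/(L + 0) = (L + y)/L)
E(P, r) = -6 + 4*r (E(P, r) = (r + r)*2 - 1*6 = (2*r)*2 - 6 = 4*r - 6 = -6 + 4*r)
p(-5, -7)*E(-5, 8) - 24 = ((-5 - 7)/(-5))*(-6 + 4*8) - 24 = (-1/5*(-12))*(-6 + 32) - 24 = (12/5)*26 - 24 = 312/5 - 24 = 192/5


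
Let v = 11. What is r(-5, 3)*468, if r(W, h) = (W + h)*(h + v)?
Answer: -13104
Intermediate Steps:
r(W, h) = (11 + h)*(W + h) (r(W, h) = (W + h)*(h + 11) = (W + h)*(11 + h) = (11 + h)*(W + h))
r(-5, 3)*468 = (3² + 11*(-5) + 11*3 - 5*3)*468 = (9 - 55 + 33 - 15)*468 = -28*468 = -13104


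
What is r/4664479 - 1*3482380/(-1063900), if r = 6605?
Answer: 812525771976/248126960405 ≈ 3.2746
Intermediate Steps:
r/4664479 - 1*3482380/(-1063900) = 6605/4664479 - 1*3482380/(-1063900) = 6605*(1/4664479) - 3482380*(-1/1063900) = 6605/4664479 + 174119/53195 = 812525771976/248126960405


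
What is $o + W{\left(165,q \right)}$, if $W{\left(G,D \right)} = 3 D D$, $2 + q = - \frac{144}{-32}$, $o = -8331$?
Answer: $- \frac{33249}{4} \approx -8312.3$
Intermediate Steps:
$q = \frac{5}{2}$ ($q = -2 - \frac{144}{-32} = -2 - - \frac{9}{2} = -2 + \frac{9}{2} = \frac{5}{2} \approx 2.5$)
$W{\left(G,D \right)} = 3 D^{2}$
$o + W{\left(165,q \right)} = -8331 + 3 \left(\frac{5}{2}\right)^{2} = -8331 + 3 \cdot \frac{25}{4} = -8331 + \frac{75}{4} = - \frac{33249}{4}$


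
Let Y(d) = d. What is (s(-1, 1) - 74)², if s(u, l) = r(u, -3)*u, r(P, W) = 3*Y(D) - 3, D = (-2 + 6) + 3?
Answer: 8464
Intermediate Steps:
D = 7 (D = 4 + 3 = 7)
r(P, W) = 18 (r(P, W) = 3*7 - 3 = 21 - 3 = 18)
s(u, l) = 18*u
(s(-1, 1) - 74)² = (18*(-1) - 74)² = (-18 - 74)² = (-92)² = 8464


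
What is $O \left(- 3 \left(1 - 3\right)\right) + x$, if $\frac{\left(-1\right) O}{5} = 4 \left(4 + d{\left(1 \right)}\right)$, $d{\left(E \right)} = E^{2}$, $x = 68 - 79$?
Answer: $-611$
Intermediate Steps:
$x = -11$ ($x = 68 - 79 = -11$)
$O = -100$ ($O = - 5 \cdot 4 \left(4 + 1^{2}\right) = - 5 \cdot 4 \left(4 + 1\right) = - 5 \cdot 4 \cdot 5 = \left(-5\right) 20 = -100$)
$O \left(- 3 \left(1 - 3\right)\right) + x = - 100 \left(- 3 \left(1 - 3\right)\right) - 11 = - 100 \left(\left(-3\right) \left(-2\right)\right) - 11 = \left(-100\right) 6 - 11 = -600 - 11 = -611$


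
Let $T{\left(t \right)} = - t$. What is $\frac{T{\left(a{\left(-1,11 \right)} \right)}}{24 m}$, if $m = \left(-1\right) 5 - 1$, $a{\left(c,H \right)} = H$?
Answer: $\frac{11}{144} \approx 0.076389$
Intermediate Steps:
$m = -6$ ($m = -5 - 1 = -6$)
$\frac{T{\left(a{\left(-1,11 \right)} \right)}}{24 m} = \frac{\left(-1\right) 11}{24 \left(-6\right)} = - \frac{11}{-144} = \left(-11\right) \left(- \frac{1}{144}\right) = \frac{11}{144}$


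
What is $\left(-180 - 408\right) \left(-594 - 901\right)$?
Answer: $879060$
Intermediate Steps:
$\left(-180 - 408\right) \left(-594 - 901\right) = \left(-588\right) \left(-1495\right) = 879060$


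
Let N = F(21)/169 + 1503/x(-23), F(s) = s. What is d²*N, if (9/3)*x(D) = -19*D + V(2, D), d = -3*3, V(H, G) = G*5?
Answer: 62271423/54418 ≈ 1144.3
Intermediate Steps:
V(H, G) = 5*G
d = -9
x(D) = -14*D/3 (x(D) = (-19*D + 5*D)/3 = (-14*D)/3 = -14*D/3)
N = 768783/54418 (N = 21/169 + 1503/((-14/3*(-23))) = 21*(1/169) + 1503/(322/3) = 21/169 + 1503*(3/322) = 21/169 + 4509/322 = 768783/54418 ≈ 14.127)
d²*N = (-9)²*(768783/54418) = 81*(768783/54418) = 62271423/54418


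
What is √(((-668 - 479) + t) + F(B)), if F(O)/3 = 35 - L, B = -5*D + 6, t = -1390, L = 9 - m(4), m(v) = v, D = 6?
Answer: I*√2447 ≈ 49.467*I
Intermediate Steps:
L = 5 (L = 9 - 1*4 = 9 - 4 = 5)
B = -24 (B = -5*6 + 6 = -30 + 6 = -24)
F(O) = 90 (F(O) = 3*(35 - 1*5) = 3*(35 - 5) = 3*30 = 90)
√(((-668 - 479) + t) + F(B)) = √(((-668 - 479) - 1390) + 90) = √((-1147 - 1390) + 90) = √(-2537 + 90) = √(-2447) = I*√2447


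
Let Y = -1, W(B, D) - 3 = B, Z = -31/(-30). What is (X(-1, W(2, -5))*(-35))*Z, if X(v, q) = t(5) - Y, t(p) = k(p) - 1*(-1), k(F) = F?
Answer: -1519/6 ≈ -253.17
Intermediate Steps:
Z = 31/30 (Z = -31*(-1/30) = 31/30 ≈ 1.0333)
W(B, D) = 3 + B
t(p) = 1 + p (t(p) = p - 1*(-1) = p + 1 = 1 + p)
X(v, q) = 7 (X(v, q) = (1 + 5) - 1*(-1) = 6 + 1 = 7)
(X(-1, W(2, -5))*(-35))*Z = (7*(-35))*(31/30) = -245*31/30 = -1519/6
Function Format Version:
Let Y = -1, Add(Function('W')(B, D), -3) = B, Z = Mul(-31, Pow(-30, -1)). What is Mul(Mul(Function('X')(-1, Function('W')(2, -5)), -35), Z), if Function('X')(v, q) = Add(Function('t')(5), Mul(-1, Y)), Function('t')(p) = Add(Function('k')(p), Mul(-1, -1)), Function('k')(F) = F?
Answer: Rational(-1519, 6) ≈ -253.17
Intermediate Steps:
Z = Rational(31, 30) (Z = Mul(-31, Rational(-1, 30)) = Rational(31, 30) ≈ 1.0333)
Function('W')(B, D) = Add(3, B)
Function('t')(p) = Add(1, p) (Function('t')(p) = Add(p, Mul(-1, -1)) = Add(p, 1) = Add(1, p))
Function('X')(v, q) = 7 (Function('X')(v, q) = Add(Add(1, 5), Mul(-1, -1)) = Add(6, 1) = 7)
Mul(Mul(Function('X')(-1, Function('W')(2, -5)), -35), Z) = Mul(Mul(7, -35), Rational(31, 30)) = Mul(-245, Rational(31, 30)) = Rational(-1519, 6)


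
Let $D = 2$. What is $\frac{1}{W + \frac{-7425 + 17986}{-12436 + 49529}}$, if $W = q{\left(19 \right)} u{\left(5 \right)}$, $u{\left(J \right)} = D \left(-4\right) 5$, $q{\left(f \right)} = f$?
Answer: $- \frac{37093}{28180119} \approx -0.0013163$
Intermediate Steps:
$u{\left(J \right)} = -40$ ($u{\left(J \right)} = 2 \left(-4\right) 5 = \left(-8\right) 5 = -40$)
$W = -760$ ($W = 19 \left(-40\right) = -760$)
$\frac{1}{W + \frac{-7425 + 17986}{-12436 + 49529}} = \frac{1}{-760 + \frac{-7425 + 17986}{-12436 + 49529}} = \frac{1}{-760 + \frac{10561}{37093}} = \frac{1}{- \frac{28180119}{37093}} = - \frac{37093}{28180119}$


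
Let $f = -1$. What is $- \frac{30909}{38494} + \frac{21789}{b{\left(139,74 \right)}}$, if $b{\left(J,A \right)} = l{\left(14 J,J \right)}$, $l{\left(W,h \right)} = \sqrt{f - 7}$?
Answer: $- \frac{30909}{38494} - \frac{21789 i \sqrt{2}}{4} \approx -0.80296 - 7703.6 i$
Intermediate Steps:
$l{\left(W,h \right)} = 2 i \sqrt{2}$ ($l{\left(W,h \right)} = \sqrt{-1 - 7} = \sqrt{-8} = 2 i \sqrt{2}$)
$b{\left(J,A \right)} = 2 i \sqrt{2}$
$- \frac{30909}{38494} + \frac{21789}{b{\left(139,74 \right)}} = - \frac{30909}{38494} + \frac{21789}{2 i \sqrt{2}} = \left(-30909\right) \frac{1}{38494} + 21789 \left(- \frac{i \sqrt{2}}{4}\right) = - \frac{30909}{38494} - \frac{21789 i \sqrt{2}}{4}$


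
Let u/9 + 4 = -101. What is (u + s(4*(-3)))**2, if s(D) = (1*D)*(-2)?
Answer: 848241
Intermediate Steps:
s(D) = -2*D (s(D) = D*(-2) = -2*D)
u = -945 (u = -36 + 9*(-101) = -36 - 909 = -945)
(u + s(4*(-3)))**2 = (-945 - 8*(-3))**2 = (-945 - 2*(-12))**2 = (-945 + 24)**2 = (-921)**2 = 848241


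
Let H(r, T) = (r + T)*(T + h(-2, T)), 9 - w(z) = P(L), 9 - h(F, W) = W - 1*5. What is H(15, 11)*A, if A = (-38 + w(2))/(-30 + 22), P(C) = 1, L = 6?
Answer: 1365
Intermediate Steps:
h(F, W) = 14 - W (h(F, W) = 9 - (W - 1*5) = 9 - (W - 5) = 9 - (-5 + W) = 9 + (5 - W) = 14 - W)
w(z) = 8 (w(z) = 9 - 1*1 = 9 - 1 = 8)
H(r, T) = 14*T + 14*r (H(r, T) = (r + T)*(T + (14 - T)) = (T + r)*14 = 14*T + 14*r)
A = 15/4 (A = (-38 + 8)/(-30 + 22) = -30/(-8) = -30*(-1/8) = 15/4 ≈ 3.7500)
H(15, 11)*A = (14*11 + 14*15)*(15/4) = (154 + 210)*(15/4) = 364*(15/4) = 1365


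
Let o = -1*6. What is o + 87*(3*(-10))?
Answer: -2616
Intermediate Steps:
o = -6
o + 87*(3*(-10)) = -6 + 87*(3*(-10)) = -6 + 87*(-30) = -6 - 2610 = -2616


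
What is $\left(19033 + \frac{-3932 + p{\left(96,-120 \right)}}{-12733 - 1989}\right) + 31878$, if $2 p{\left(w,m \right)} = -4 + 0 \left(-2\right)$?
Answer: $\frac{374757838}{7361} \approx 50911.0$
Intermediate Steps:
$p{\left(w,m \right)} = -2$ ($p{\left(w,m \right)} = \frac{-4 + 0 \left(-2\right)}{2} = \frac{-4 + 0}{2} = \frac{1}{2} \left(-4\right) = -2$)
$\left(19033 + \frac{-3932 + p{\left(96,-120 \right)}}{-12733 - 1989}\right) + 31878 = \left(19033 + \frac{-3932 - 2}{-12733 - 1989}\right) + 31878 = \left(19033 - \frac{3934}{-14722}\right) + 31878 = \left(19033 - - \frac{1967}{7361}\right) + 31878 = \left(19033 + \frac{1967}{7361}\right) + 31878 = \frac{140103880}{7361} + 31878 = \frac{374757838}{7361}$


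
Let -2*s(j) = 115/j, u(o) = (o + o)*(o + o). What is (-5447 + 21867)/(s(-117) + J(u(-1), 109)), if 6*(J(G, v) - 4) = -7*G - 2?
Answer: -3842280/119 ≈ -32288.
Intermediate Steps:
u(o) = 4*o² (u(o) = (2*o)*(2*o) = 4*o²)
J(G, v) = 11/3 - 7*G/6 (J(G, v) = 4 + (-7*G - 2)/6 = 4 + (-2 - 7*G)/6 = 4 + (-⅓ - 7*G/6) = 11/3 - 7*G/6)
s(j) = -115/(2*j)
(-5447 + 21867)/(s(-117) + J(u(-1), 109)) = (-5447 + 21867)/(-115/2/(-117) + (11/3 - 14*(-1)²/3)) = 16420/(-115/2*(-1/117) + (11/3 - 14/3)) = 16420/(115/234 + (11/3 - 7/6*4)) = 16420/(115/234 + (11/3 - 14/3)) = 16420/(115/234 - 1) = 16420/(-119/234) = 16420*(-234/119) = -3842280/119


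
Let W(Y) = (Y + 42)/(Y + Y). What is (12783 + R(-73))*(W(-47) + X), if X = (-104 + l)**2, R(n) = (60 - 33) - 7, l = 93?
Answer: 145685337/94 ≈ 1.5498e+6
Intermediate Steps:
R(n) = 20 (R(n) = 27 - 7 = 20)
W(Y) = (42 + Y)/(2*Y) (W(Y) = (42 + Y)/((2*Y)) = (42 + Y)*(1/(2*Y)) = (42 + Y)/(2*Y))
X = 121 (X = (-104 + 93)**2 = (-11)**2 = 121)
(12783 + R(-73))*(W(-47) + X) = (12783 + 20)*((1/2)*(42 - 47)/(-47) + 121) = 12803*((1/2)*(-1/47)*(-5) + 121) = 12803*(5/94 + 121) = 12803*(11379/94) = 145685337/94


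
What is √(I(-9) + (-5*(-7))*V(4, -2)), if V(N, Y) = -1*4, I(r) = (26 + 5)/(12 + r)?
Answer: I*√1167/3 ≈ 11.387*I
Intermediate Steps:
I(r) = 31/(12 + r)
V(N, Y) = -4
√(I(-9) + (-5*(-7))*V(4, -2)) = √(31/(12 - 9) - 5*(-7)*(-4)) = √(31/3 + 35*(-4)) = √(31*(⅓) - 140) = √(31/3 - 140) = √(-389/3) = I*√1167/3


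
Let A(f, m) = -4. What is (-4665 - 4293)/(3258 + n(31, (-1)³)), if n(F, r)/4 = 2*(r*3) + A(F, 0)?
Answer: -4479/1609 ≈ -2.7837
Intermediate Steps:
n(F, r) = -16 + 24*r (n(F, r) = 4*(2*(r*3) - 4) = 4*(2*(3*r) - 4) = 4*(6*r - 4) = 4*(-4 + 6*r) = -16 + 24*r)
(-4665 - 4293)/(3258 + n(31, (-1)³)) = (-4665 - 4293)/(3258 + (-16 + 24*(-1)³)) = -8958/(3258 + (-16 + 24*(-1))) = -8958/(3258 + (-16 - 24)) = -8958/(3258 - 40) = -8958/3218 = -8958*1/3218 = -4479/1609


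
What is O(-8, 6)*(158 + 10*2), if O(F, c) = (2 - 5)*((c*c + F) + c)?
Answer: -18156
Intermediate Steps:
O(F, c) = -3*F - 3*c - 3*c² (O(F, c) = -3*((c² + F) + c) = -3*((F + c²) + c) = -3*(F + c + c²) = -3*F - 3*c - 3*c²)
O(-8, 6)*(158 + 10*2) = (-3*(-8) - 3*6 - 3*6²)*(158 + 10*2) = (24 - 18 - 3*36)*(158 + 20) = (24 - 18 - 108)*178 = -102*178 = -18156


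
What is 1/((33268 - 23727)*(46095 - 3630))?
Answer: 1/405158565 ≈ 2.4682e-9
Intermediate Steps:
1/((33268 - 23727)*(46095 - 3630)) = 1/(9541*42465) = 1/405158565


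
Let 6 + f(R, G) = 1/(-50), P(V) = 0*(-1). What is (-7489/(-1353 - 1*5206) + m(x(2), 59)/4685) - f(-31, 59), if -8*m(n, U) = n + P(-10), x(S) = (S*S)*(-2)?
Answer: 2348779/327950 ≈ 7.1620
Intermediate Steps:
x(S) = -2*S² (x(S) = S²*(-2) = -2*S²)
P(V) = 0
f(R, G) = -301/50 (f(R, G) = -6 + 1/(-50) = -6 - 1/50 = -301/50)
m(n, U) = -n/8 (m(n, U) = -(n + 0)/8 = -n/8)
(-7489/(-1353 - 1*5206) + m(x(2), 59)/4685) - f(-31, 59) = (-7489/(-1353 - 1*5206) - (-1)*2²/4/4685) - 1*(-301/50) = (-7489/(-1353 - 5206) - (-1)*4/4*(1/4685)) + 301/50 = (-7489/(-6559) - ⅛*(-8)*(1/4685)) + 301/50 = (-7489*(-1/6559) + 1*(1/4685)) + 301/50 = (7489/6559 + 1/4685) + 301/50 = 37452/32795 + 301/50 = 2348779/327950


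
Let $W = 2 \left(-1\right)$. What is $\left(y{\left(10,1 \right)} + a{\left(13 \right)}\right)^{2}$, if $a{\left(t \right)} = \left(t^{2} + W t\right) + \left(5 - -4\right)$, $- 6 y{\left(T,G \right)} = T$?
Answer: $\frac{203401}{9} \approx 22600.0$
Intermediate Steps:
$y{\left(T,G \right)} = - \frac{T}{6}$
$W = -2$
$a{\left(t \right)} = 9 + t^{2} - 2 t$ ($a{\left(t \right)} = \left(t^{2} - 2 t\right) + \left(5 - -4\right) = \left(t^{2} - 2 t\right) + \left(5 + 4\right) = \left(t^{2} - 2 t\right) + 9 = 9 + t^{2} - 2 t$)
$\left(y{\left(10,1 \right)} + a{\left(13 \right)}\right)^{2} = \left(\left(- \frac{1}{6}\right) 10 + \left(9 + 13^{2} - 26\right)\right)^{2} = \left(- \frac{5}{3} + \left(9 + 169 - 26\right)\right)^{2} = \left(- \frac{5}{3} + 152\right)^{2} = \left(\frac{451}{3}\right)^{2} = \frac{203401}{9}$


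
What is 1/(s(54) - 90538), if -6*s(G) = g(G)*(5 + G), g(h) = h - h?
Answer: -1/90538 ≈ -1.1045e-5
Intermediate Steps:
g(h) = 0
s(G) = 0 (s(G) = -0*(5 + G) = -1/6*0 = 0)
1/(s(54) - 90538) = 1/(0 - 90538) = 1/(-90538) = -1/90538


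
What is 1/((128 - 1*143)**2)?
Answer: 1/225 ≈ 0.0044444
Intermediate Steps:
1/((128 - 1*143)**2) = 1/((128 - 143)**2) = 1/((-15)**2) = 1/225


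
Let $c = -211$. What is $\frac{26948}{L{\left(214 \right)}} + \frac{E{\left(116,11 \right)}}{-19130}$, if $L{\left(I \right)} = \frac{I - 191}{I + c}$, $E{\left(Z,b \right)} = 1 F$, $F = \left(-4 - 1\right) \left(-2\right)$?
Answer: $\frac{154654549}{43999} \approx 3515.0$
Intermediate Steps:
$F = 10$ ($F = \left(-5\right) \left(-2\right) = 10$)
$E{\left(Z,b \right)} = 10$ ($E{\left(Z,b \right)} = 1 \cdot 10 = 10$)
$L{\left(I \right)} = \frac{-191 + I}{-211 + I}$ ($L{\left(I \right)} = \frac{I - 191}{I - 211} = \frac{-191 + I}{-211 + I}$)
$\frac{26948}{L{\left(214 \right)}} + \frac{E{\left(116,11 \right)}}{-19130} = \frac{26948}{\frac{1}{-211 + 214} \left(-191 + 214\right)} + \frac{10}{-19130} = \frac{26948}{\frac{1}{3} \cdot 23} + 10 \left(- \frac{1}{19130}\right) = \frac{26948}{\frac{1}{3} \cdot 23} - \frac{1}{1913} = \frac{26948}{\frac{23}{3}} - \frac{1}{1913} = 26948 \cdot \frac{3}{23} - \frac{1}{1913} = \frac{80844}{23} - \frac{1}{1913} = \frac{154654549}{43999}$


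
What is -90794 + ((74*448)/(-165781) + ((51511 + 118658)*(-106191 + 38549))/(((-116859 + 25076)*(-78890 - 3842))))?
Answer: -8164091217473087531/89917141373774 ≈ -90796.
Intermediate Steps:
-90794 + ((74*448)/(-165781) + ((51511 + 118658)*(-106191 + 38549))/(((-116859 + 25076)*(-78890 - 3842)))) = -90794 + (33152*(-1/165781) + (170169*(-67642))/((-91783*(-82732)))) = -90794 + (-4736/23683 - 11510571498/7593391156) = -90794 + (-4736/23683 - 11510571498*1/7593391156) = -90794 + (-4736/23683 - 5755285749/3796695578) = -90794 - 154283582650975/89917141373774 = -8164091217473087531/89917141373774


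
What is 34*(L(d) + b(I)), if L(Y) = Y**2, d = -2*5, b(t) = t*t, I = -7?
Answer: 5066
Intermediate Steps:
b(t) = t**2
d = -10
34*(L(d) + b(I)) = 34*((-10)**2 + (-7)**2) = 34*(100 + 49) = 34*149 = 5066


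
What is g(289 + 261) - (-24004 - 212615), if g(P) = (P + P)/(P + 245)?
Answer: 37622641/159 ≈ 2.3662e+5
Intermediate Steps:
g(P) = 2*P/(245 + P) (g(P) = (2*P)/(245 + P) = 2*P/(245 + P))
g(289 + 261) - (-24004 - 212615) = 2*(289 + 261)/(245 + (289 + 261)) - (-24004 - 212615) = 2*550/(245 + 550) - 1*(-236619) = 2*550/795 + 236619 = 2*550*(1/795) + 236619 = 220/159 + 236619 = 37622641/159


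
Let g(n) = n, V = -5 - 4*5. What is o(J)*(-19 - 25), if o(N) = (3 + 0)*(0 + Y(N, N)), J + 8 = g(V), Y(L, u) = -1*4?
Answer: 528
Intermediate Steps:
Y(L, u) = -4
V = -25 (V = -5 - 20 = -25)
J = -33 (J = -8 - 25 = -33)
o(N) = -12 (o(N) = (3 + 0)*(0 - 4) = 3*(-4) = -12)
o(J)*(-19 - 25) = -12*(-19 - 25) = -12*(-44) = 528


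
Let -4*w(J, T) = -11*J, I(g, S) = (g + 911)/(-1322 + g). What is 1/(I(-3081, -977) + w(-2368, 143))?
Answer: -629/4095738 ≈ -0.00015357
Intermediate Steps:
I(g, S) = (911 + g)/(-1322 + g)
w(J, T) = 11*J/4 (w(J, T) = -(-11)*J/4 = 11*J/4)
1/(I(-3081, -977) + w(-2368, 143)) = 1/((911 - 3081)/(-1322 - 3081) + (11/4)*(-2368)) = 1/(-2170/(-4403) - 6512) = 1/(-1/4403*(-2170) - 6512) = 1/(310/629 - 6512) = 1/(-4095738/629) = -629/4095738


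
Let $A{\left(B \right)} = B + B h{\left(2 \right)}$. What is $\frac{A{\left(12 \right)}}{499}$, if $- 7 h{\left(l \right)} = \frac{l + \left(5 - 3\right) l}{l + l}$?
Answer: $\frac{66}{3493} \approx 0.018895$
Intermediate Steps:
$h{\left(l \right)} = - \frac{3}{14}$ ($h{\left(l \right)} = - \frac{\left(l + \left(5 - 3\right) l\right) \frac{1}{l + l}}{7} = - \frac{\left(l + 2 l\right) \frac{1}{2 l}}{7} = - \frac{3 l \frac{1}{2 l}}{7} = \left(- \frac{1}{7}\right) \frac{3}{2} = - \frac{3}{14}$)
$A{\left(B \right)} = \frac{11 B}{14}$ ($A{\left(B \right)} = B + B \left(- \frac{3}{14}\right) = B - \frac{3 B}{14} = \frac{11 B}{14}$)
$\frac{A{\left(12 \right)}}{499} = \frac{\frac{11}{14} \cdot 12}{499} = \frac{66}{7} \cdot \frac{1}{499} = \frac{66}{3493}$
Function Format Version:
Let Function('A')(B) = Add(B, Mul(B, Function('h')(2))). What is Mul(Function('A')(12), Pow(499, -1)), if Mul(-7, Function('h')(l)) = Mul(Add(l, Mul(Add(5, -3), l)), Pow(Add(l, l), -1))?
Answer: Rational(66, 3493) ≈ 0.018895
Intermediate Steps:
Function('h')(l) = Rational(-3, 14) (Function('h')(l) = Mul(Rational(-1, 7), Mul(Add(l, Mul(Add(5, -3), l)), Pow(Add(l, l), -1))) = Mul(Rational(-1, 7), Mul(Add(l, Mul(2, l)), Pow(Mul(2, l), -1))) = Mul(Rational(-1, 7), Mul(Mul(3, l), Mul(Rational(1, 2), Pow(l, -1)))) = Mul(Rational(-1, 7), Rational(3, 2)) = Rational(-3, 14))
Function('A')(B) = Mul(Rational(11, 14), B) (Function('A')(B) = Add(B, Mul(B, Rational(-3, 14))) = Add(B, Mul(Rational(-3, 14), B)) = Mul(Rational(11, 14), B))
Mul(Function('A')(12), Pow(499, -1)) = Mul(Mul(Rational(11, 14), 12), Pow(499, -1)) = Mul(Rational(66, 7), Rational(1, 499)) = Rational(66, 3493)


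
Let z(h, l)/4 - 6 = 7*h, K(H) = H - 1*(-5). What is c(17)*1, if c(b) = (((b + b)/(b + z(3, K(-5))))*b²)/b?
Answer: 578/125 ≈ 4.6240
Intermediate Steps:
K(H) = 5 + H (K(H) = H + 5 = 5 + H)
z(h, l) = 24 + 28*h (z(h, l) = 24 + 4*(7*h) = 24 + 28*h)
c(b) = 2*b²/(108 + b) (c(b) = (((b + b)/(b + (24 + 28*3)))*b²)/b = (((2*b)/(b + (24 + 84)))*b²)/b = (((2*b)/(b + 108))*b²)/b = (((2*b)/(108 + b))*b²)/b = ((2*b/(108 + b))*b²)/b = (2*b³/(108 + b))/b = 2*b²/(108 + b))
c(17)*1 = (2*17²/(108 + 17))*1 = (2*289/125)*1 = (2*289*(1/125))*1 = (578/125)*1 = 578/125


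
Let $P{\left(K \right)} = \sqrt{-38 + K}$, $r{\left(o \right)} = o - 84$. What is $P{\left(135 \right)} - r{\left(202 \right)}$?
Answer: $-118 + \sqrt{97} \approx -108.15$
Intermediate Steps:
$r{\left(o \right)} = -84 + o$
$P{\left(135 \right)} - r{\left(202 \right)} = \sqrt{-38 + 135} - \left(-84 + 202\right) = \sqrt{97} - 118 = -118 + \sqrt{97}$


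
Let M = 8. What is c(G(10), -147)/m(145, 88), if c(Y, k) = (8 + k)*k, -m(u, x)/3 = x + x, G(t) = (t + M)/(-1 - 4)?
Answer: -6811/176 ≈ -38.699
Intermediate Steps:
G(t) = -8/5 - t/5 (G(t) = (t + 8)/(-1 - 4) = (8 + t)/(-5) = (8 + t)*(-⅕) = -8/5 - t/5)
m(u, x) = -6*x (m(u, x) = -3*(x + x) = -6*x)
c(Y, k) = k*(8 + k)
c(G(10), -147)/m(145, 88) = (-147*(8 - 147))/((-6*88)) = -147*(-139)/(-528) = 20433*(-1/528) = -6811/176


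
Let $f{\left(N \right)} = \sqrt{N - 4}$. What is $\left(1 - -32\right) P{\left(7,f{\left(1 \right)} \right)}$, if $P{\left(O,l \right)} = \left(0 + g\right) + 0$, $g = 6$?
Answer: $198$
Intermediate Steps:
$f{\left(N \right)} = \sqrt{-4 + N}$
$P{\left(O,l \right)} = 6$ ($P{\left(O,l \right)} = \left(0 + 6\right) + 0 = 6 + 0 = 6$)
$\left(1 - -32\right) P{\left(7,f{\left(1 \right)} \right)} = \left(1 - -32\right) 6 = \left(1 + 32\right) 6 = 33 \cdot 6 = 198$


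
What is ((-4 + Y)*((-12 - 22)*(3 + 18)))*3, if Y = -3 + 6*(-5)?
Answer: 79254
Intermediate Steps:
Y = -33 (Y = -3 - 30 = -33)
((-4 + Y)*((-12 - 22)*(3 + 18)))*3 = ((-4 - 33)*((-12 - 22)*(3 + 18)))*3 = -(-1258)*21*3 = -37*(-714)*3 = 26418*3 = 79254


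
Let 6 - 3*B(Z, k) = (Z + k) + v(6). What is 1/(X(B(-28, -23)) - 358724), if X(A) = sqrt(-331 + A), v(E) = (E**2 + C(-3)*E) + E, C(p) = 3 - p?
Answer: -179362/64341454257 - 13*I*sqrt(2)/128682908514 ≈ -2.7877e-6 - 1.4287e-10*I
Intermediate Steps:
v(E) = E**2 + 7*E (v(E) = (E**2 + (3 - 1*(-3))*E) + E = (E**2 + (3 + 3)*E) + E = (E**2 + 6*E) + E = E**2 + 7*E)
B(Z, k) = -24 - Z/3 - k/3 (B(Z, k) = 2 - ((Z + k) + 6*(7 + 6))/3 = 2 - ((Z + k) + 6*13)/3 = 2 - ((Z + k) + 78)/3 = 2 - (78 + Z + k)/3 = 2 + (-26 - Z/3 - k/3) = -24 - Z/3 - k/3)
1/(X(B(-28, -23)) - 358724) = 1/(sqrt(-331 + (-24 - 1/3*(-28) - 1/3*(-23))) - 358724) = 1/(sqrt(-331 + (-24 + 28/3 + 23/3)) - 358724) = 1/(sqrt(-331 - 7) - 358724) = 1/(sqrt(-338) - 358724) = 1/(13*I*sqrt(2) - 358724) = 1/(-358724 + 13*I*sqrt(2))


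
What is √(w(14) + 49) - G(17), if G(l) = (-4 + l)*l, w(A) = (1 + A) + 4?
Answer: -221 + 2*√17 ≈ -212.75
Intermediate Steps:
w(A) = 5 + A
G(l) = l*(-4 + l)
√(w(14) + 49) - G(17) = √((5 + 14) + 49) - 17*(-4 + 17) = √(19 + 49) - 17*13 = √68 - 1*221 = 2*√17 - 221 = -221 + 2*√17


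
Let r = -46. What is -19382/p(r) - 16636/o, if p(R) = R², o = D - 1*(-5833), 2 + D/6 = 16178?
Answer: -1014698187/108856562 ≈ -9.3214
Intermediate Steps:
D = 97056 (D = -12 + 6*16178 = -12 + 97068 = 97056)
o = 102889 (o = 97056 - 1*(-5833) = 97056 + 5833 = 102889)
-19382/p(r) - 16636/o = -19382/((-46)²) - 16636/102889 = -19382/2116 - 16636*1/102889 = -19382*1/2116 - 16636/102889 = -9691/1058 - 16636/102889 = -1014698187/108856562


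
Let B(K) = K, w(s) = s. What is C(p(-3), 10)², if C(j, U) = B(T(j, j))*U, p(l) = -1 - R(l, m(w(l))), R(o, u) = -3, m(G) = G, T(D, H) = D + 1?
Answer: 900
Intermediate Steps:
T(D, H) = 1 + D
p(l) = 2 (p(l) = -1 - 1*(-3) = -1 + 3 = 2)
C(j, U) = U*(1 + j) (C(j, U) = (1 + j)*U = U*(1 + j))
C(p(-3), 10)² = (10*(1 + 2))² = (10*3)² = 30² = 900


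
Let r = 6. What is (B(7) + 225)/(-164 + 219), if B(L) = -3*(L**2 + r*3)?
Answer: 24/55 ≈ 0.43636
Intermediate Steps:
B(L) = -54 - 3*L**2 (B(L) = -3*(L**2 + 6*3) = -3*(L**2 + 18) = -3*(18 + L**2) = -54 - 3*L**2)
(B(7) + 225)/(-164 + 219) = ((-54 - 3*7**2) + 225)/(-164 + 219) = ((-54 - 3*49) + 225)/55 = ((-54 - 147) + 225)*(1/55) = (-201 + 225)*(1/55) = 24*(1/55) = 24/55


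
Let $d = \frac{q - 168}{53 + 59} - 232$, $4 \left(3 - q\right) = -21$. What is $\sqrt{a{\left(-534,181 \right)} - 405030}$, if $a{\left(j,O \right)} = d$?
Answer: $\frac{i \sqrt{1270906105}}{56} \approx 636.6 i$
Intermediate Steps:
$q = \frac{33}{4}$ ($q = 3 - - \frac{21}{4} = 3 + \frac{21}{4} = \frac{33}{4} \approx 8.25$)
$d = - \frac{104575}{448}$ ($d = \frac{\frac{33}{4} - 168}{53 + 59} - 232 = - \frac{639}{4 \cdot 112} - 232 = \left(- \frac{639}{4}\right) \frac{1}{112} - 232 = - \frac{639}{448} - 232 = - \frac{104575}{448} \approx -233.43$)
$a{\left(j,O \right)} = - \frac{104575}{448}$
$\sqrt{a{\left(-534,181 \right)} - 405030} = \sqrt{- \frac{104575}{448} - 405030} = \sqrt{- \frac{181558015}{448}} = \frac{i \sqrt{1270906105}}{56}$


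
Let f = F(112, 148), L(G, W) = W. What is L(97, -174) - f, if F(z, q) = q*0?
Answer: -174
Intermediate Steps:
F(z, q) = 0
f = 0
L(97, -174) - f = -174 - 1*0 = -174 + 0 = -174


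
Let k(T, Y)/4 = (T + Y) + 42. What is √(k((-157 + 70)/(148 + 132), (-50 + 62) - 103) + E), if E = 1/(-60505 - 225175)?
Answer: 3*I*√5477653477695/499940 ≈ 14.044*I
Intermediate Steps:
E = -1/285680 (E = 1/(-285680) = -1/285680 ≈ -3.5004e-6)
k(T, Y) = 168 + 4*T + 4*Y (k(T, Y) = 4*((T + Y) + 42) = 4*(42 + T + Y) = 168 + 4*T + 4*Y)
√(k((-157 + 70)/(148 + 132), (-50 + 62) - 103) + E) = √((168 + 4*((-157 + 70)/(148 + 132)) + 4*((-50 + 62) - 103)) - 1/285680) = √((168 + 4*(-87/280) + 4*(12 - 103)) - 1/285680) = √((168 + 4*(-87*1/280) + 4*(-91)) - 1/285680) = √((168 + 4*(-87/280) - 364) - 1/285680) = √((168 - 87/70 - 364) - 1/285680) = √(-13807/70 - 1/285680) = √(-394438383/1999760) = 3*I*√5477653477695/499940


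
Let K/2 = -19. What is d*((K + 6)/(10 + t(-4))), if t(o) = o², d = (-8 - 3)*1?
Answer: 176/13 ≈ 13.538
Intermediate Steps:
K = -38 (K = 2*(-19) = -38)
d = -11 (d = -11*1 = -11)
d*((K + 6)/(10 + t(-4))) = -11*(-38 + 6)/(10 + (-4)²) = -(-352)/(10 + 16) = -(-352)/26 = -11*(-16/13) = 176/13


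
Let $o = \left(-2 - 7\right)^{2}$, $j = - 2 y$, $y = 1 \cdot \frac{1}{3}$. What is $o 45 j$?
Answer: $-2430$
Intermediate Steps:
$y = \frac{1}{3}$ ($y = 1 \cdot \frac{1}{3} = \frac{1}{3} \approx 0.33333$)
$j = - \frac{2}{3}$ ($j = \left(-2\right) \frac{1}{3} = - \frac{2}{3} \approx -0.66667$)
$o = 81$ ($o = \left(-9\right)^{2} = 81$)
$o 45 j = 81 \cdot 45 \left(- \frac{2}{3}\right) = 81 \left(-30\right) = -2430$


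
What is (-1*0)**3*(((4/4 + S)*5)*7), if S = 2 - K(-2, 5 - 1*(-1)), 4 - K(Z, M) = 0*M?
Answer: 0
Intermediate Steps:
K(Z, M) = 4 (K(Z, M) = 4 - 0*M = 4 - 1*0 = 4 + 0 = 4)
S = -2 (S = 2 - 1*4 = 2 - 4 = -2)
(-1*0)**3*(((4/4 + S)*5)*7) = (-1*0)**3*(((4/4 - 2)*5)*7) = 0**3*(((4*(1/4) - 2)*5)*7) = 0*(((1 - 2)*5)*7) = 0*(-1*5*7) = 0*(-5*7) = 0*(-35) = 0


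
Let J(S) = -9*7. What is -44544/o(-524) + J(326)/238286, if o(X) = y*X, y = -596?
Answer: -664617921/4651104434 ≈ -0.14289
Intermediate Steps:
o(X) = -596*X
J(S) = -63
-44544/o(-524) + J(326)/238286 = -44544/((-596*(-524))) - 63/238286 = -44544/312304 - 63*1/238286 = -44544*1/312304 - 63/238286 = -2784/19519 - 63/238286 = -664617921/4651104434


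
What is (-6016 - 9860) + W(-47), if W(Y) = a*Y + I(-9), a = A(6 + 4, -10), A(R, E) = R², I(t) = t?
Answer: -20585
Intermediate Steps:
a = 100 (a = (6 + 4)² = 10² = 100)
W(Y) = -9 + 100*Y (W(Y) = 100*Y - 9 = -9 + 100*Y)
(-6016 - 9860) + W(-47) = (-6016 - 9860) + (-9 + 100*(-47)) = -15876 + (-9 - 4700) = -15876 - 4709 = -20585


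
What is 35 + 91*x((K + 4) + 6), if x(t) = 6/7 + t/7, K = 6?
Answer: 321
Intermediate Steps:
x(t) = 6/7 + t/7 (x(t) = 6*(⅐) + t*(⅐) = 6/7 + t/7)
35 + 91*x((K + 4) + 6) = 35 + 91*(6/7 + ((6 + 4) + 6)/7) = 35 + 91*(6/7 + (10 + 6)/7) = 35 + 91*(6/7 + (⅐)*16) = 35 + 91*(6/7 + 16/7) = 35 + 91*(22/7) = 35 + 286 = 321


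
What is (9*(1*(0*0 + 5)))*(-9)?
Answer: -405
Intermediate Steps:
(9*(1*(0*0 + 5)))*(-9) = (9*(1*(0 + 5)))*(-9) = (9*(1*5))*(-9) = (9*5)*(-9) = 45*(-9) = -405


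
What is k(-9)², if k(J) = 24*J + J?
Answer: 50625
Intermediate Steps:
k(J) = 25*J
k(-9)² = (25*(-9))² = (-225)² = 50625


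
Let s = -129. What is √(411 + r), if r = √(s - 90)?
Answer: √(411 + I*√219) ≈ 20.276 + 0.3649*I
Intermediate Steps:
r = I*√219 (r = √(-129 - 90) = √(-219) = I*√219 ≈ 14.799*I)
√(411 + r) = √(411 + I*√219)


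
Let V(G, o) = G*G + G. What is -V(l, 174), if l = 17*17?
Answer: -83810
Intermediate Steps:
l = 289
V(G, o) = G + G² (V(G, o) = G² + G = G + G²)
-V(l, 174) = -289*(1 + 289) = -289*290 = -1*83810 = -83810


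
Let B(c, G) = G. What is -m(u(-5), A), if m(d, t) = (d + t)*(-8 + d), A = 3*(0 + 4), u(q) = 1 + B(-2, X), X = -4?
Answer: 99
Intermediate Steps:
u(q) = -3 (u(q) = 1 - 4 = -3)
A = 12 (A = 3*4 = 12)
m(d, t) = (-8 + d)*(d + t)
-m(u(-5), A) = -((-3)² - 8*(-3) - 8*12 - 3*12) = -(9 + 24 - 96 - 36) = -1*(-99) = 99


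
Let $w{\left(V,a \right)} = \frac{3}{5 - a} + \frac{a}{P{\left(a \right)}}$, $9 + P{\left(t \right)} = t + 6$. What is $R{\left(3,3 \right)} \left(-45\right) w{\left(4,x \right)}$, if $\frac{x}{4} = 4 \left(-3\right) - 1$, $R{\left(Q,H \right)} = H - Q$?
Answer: $0$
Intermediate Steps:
$P{\left(t \right)} = -3 + t$ ($P{\left(t \right)} = -9 + \left(t + 6\right) = -9 + \left(6 + t\right) = -3 + t$)
$x = -52$ ($x = 4 \left(4 \left(-3\right) - 1\right) = 4 \left(-12 - 1\right) = 4 \left(-13\right) = -52$)
$w{\left(V,a \right)} = \frac{3}{5 - a} + \frac{a}{-3 + a}$
$R{\left(3,3 \right)} \left(-45\right) w{\left(4,x \right)} = \left(3 - 3\right) \left(-45\right) \frac{9 + \left(-52\right)^{2} - -416}{\left(-5 - 52\right) \left(-3 - 52\right)} = \left(3 - 3\right) \left(-45\right) \frac{9 + 2704 + 416}{\left(-57\right) \left(-55\right)} = 0 \left(-45\right) \left(\left(- \frac{1}{57}\right) \left(- \frac{1}{55}\right) 3129\right) = 0 \cdot \frac{1043}{1045} = 0$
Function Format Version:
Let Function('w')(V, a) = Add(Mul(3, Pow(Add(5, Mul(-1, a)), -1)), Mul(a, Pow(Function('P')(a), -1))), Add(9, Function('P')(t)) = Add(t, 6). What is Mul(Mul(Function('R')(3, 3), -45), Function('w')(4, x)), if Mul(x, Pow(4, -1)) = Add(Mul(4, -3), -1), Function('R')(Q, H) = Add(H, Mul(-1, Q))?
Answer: 0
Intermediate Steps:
Function('P')(t) = Add(-3, t) (Function('P')(t) = Add(-9, Add(t, 6)) = Add(-9, Add(6, t)) = Add(-3, t))
x = -52 (x = Mul(4, Add(Mul(4, -3), -1)) = Mul(4, Add(-12, -1)) = Mul(4, -13) = -52)
Function('w')(V, a) = Add(Mul(3, Pow(Add(5, Mul(-1, a)), -1)), Mul(a, Pow(Add(-3, a), -1)))
Mul(Mul(Function('R')(3, 3), -45), Function('w')(4, x)) = Mul(Mul(Add(3, Mul(-1, 3)), -45), Mul(Pow(Add(-5, -52), -1), Pow(Add(-3, -52), -1), Add(9, Pow(-52, 2), Mul(-8, -52)))) = Mul(Mul(Add(3, -3), -45), Mul(Pow(-57, -1), Pow(-55, -1), Add(9, 2704, 416))) = Mul(Mul(0, -45), Mul(Rational(-1, 57), Rational(-1, 55), 3129)) = Mul(0, Rational(1043, 1045)) = 0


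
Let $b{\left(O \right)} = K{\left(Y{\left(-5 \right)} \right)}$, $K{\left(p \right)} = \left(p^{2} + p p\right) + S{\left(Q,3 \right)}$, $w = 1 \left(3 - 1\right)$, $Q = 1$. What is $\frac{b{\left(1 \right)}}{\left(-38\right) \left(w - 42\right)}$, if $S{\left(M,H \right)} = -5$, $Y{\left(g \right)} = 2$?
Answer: $\frac{3}{1520} \approx 0.0019737$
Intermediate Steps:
$w = 2$ ($w = 1 \cdot 2 = 2$)
$K{\left(p \right)} = -5 + 2 p^{2}$ ($K{\left(p \right)} = \left(p^{2} + p p\right) - 5 = \left(p^{2} + p^{2}\right) - 5 = 2 p^{2} - 5 = -5 + 2 p^{2}$)
$b{\left(O \right)} = 3$ ($b{\left(O \right)} = -5 + 2 \cdot 2^{2} = -5 + 2 \cdot 4 = -5 + 8 = 3$)
$\frac{b{\left(1 \right)}}{\left(-38\right) \left(w - 42\right)} = \frac{3}{\left(-38\right) \left(2 - 42\right)} = \frac{3}{\left(-38\right) \left(-40\right)} = \frac{3}{1520}$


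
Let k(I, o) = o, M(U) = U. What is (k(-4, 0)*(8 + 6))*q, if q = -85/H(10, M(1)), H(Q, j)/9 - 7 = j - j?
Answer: 0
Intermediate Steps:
H(Q, j) = 63 (H(Q, j) = 63 + 9*(j - j) = 63 + 9*0 = 63 + 0 = 63)
q = -85/63 ≈ -1.3492
(k(-4, 0)*(8 + 6))*q = (0*(8 + 6))*(-85/63) = (0*14)*(-85/63) = 0*(-85/63) = 0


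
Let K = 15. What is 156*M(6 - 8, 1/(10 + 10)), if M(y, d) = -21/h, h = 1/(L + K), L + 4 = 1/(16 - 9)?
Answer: -36504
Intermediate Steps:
L = -27/7 (L = -4 + 1/(16 - 9) = -4 + 1/7 = -4 + ⅐ = -27/7 ≈ -3.8571)
h = 7/78 (h = 1/(-27/7 + 15) = 1/(78/7) = 7/78 ≈ 0.089744)
M(y, d) = -234 (M(y, d) = -21/7/78 = -21*78/7 = -234)
156*M(6 - 8, 1/(10 + 10)) = 156*(-234) = -36504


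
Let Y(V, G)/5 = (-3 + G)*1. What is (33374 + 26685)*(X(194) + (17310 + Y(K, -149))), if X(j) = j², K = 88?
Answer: 3254356974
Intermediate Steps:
Y(V, G) = -15 + 5*G (Y(V, G) = 5*((-3 + G)*1) = 5*(-3 + G) = -15 + 5*G)
(33374 + 26685)*(X(194) + (17310 + Y(K, -149))) = (33374 + 26685)*(194² + (17310 + (-15 + 5*(-149)))) = 60059*(37636 + (17310 + (-15 - 745))) = 60059*(37636 + (17310 - 760)) = 60059*(37636 + 16550) = 60059*54186 = 3254356974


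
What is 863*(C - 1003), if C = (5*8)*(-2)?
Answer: -934629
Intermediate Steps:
C = -80 (C = 40*(-2) = -80)
863*(C - 1003) = 863*(-80 - 1003) = 863*(-1083) = -934629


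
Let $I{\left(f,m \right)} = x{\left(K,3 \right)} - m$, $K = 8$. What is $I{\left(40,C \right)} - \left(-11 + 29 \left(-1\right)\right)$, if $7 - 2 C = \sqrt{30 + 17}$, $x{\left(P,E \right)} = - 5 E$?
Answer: $\frac{43}{2} + \frac{\sqrt{47}}{2} \approx 24.928$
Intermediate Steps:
$C = \frac{7}{2} - \frac{\sqrt{47}}{2}$ ($C = \frac{7}{2} - \frac{\sqrt{30 + 17}}{2} = \frac{7}{2} - \frac{\sqrt{47}}{2} \approx 0.072173$)
$I{\left(f,m \right)} = -15 - m$ ($I{\left(f,m \right)} = \left(-5\right) 3 - m = -15 - m$)
$I{\left(40,C \right)} - \left(-11 + 29 \left(-1\right)\right) = \left(-15 - \left(\frac{7}{2} - \frac{\sqrt{47}}{2}\right)\right) - \left(-11 + 29 \left(-1\right)\right) = \left(-15 - \left(\frac{7}{2} - \frac{\sqrt{47}}{2}\right)\right) - \left(-11 - 29\right) = \left(- \frac{37}{2} + \frac{\sqrt{47}}{2}\right) - -40 = \left(- \frac{37}{2} + \frac{\sqrt{47}}{2}\right) + 40 = \frac{43}{2} + \frac{\sqrt{47}}{2}$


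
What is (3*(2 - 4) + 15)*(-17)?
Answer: -153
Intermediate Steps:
(3*(2 - 4) + 15)*(-17) = (3*(-2) + 15)*(-17) = (-6 + 15)*(-17) = 9*(-17) = -153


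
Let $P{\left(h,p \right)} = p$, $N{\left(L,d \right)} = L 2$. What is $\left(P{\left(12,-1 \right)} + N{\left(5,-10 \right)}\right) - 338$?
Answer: $-329$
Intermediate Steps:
$N{\left(L,d \right)} = 2 L$
$\left(P{\left(12,-1 \right)} + N{\left(5,-10 \right)}\right) - 338 = \left(-1 + 2 \cdot 5\right) - 338 = \left(-1 + 10\right) - 338 = 9 - 338 = -329$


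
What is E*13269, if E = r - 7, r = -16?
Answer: -305187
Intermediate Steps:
E = -23 (E = -16 - 7 = -23)
E*13269 = -23*13269 = -305187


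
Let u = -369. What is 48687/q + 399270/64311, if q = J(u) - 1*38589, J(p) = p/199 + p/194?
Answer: 52666391695292/10646414164529 ≈ 4.9469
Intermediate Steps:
J(p) = 393*p/38606 (J(p) = p*(1/199) + p*(1/194) = p/199 + p/194 = 393*p/38606)
q = -1489911951/38606 (q = (393/38606)*(-369) - 1*38589 = -145017/38606 - 38589 = -1489911951/38606 ≈ -38593.)
48687/q + 399270/64311 = 48687/(-1489911951/38606) + 399270/64311 = 48687*(-38606/1489911951) + 399270*(1/64311) = -626536774/496637317 + 133090/21437 = 52666391695292/10646414164529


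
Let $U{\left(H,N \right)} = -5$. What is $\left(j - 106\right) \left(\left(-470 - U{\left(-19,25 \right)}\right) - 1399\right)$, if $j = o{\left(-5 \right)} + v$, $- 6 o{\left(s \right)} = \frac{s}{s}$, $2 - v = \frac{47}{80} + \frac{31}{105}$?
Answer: $\frac{41120539}{210} \approx 1.9581 \cdot 10^{5}$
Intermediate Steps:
$v = \frac{1877}{1680}$ ($v = 2 - \left(\frac{47}{80} + \frac{31}{105}\right) = 2 - \frac{1483}{1680} = \frac{1877}{1680} \approx 1.1173$)
$o{\left(s \right)} = - \frac{1}{6}$ ($o{\left(s \right)} = - \frac{s \frac{1}{s}}{6} = \left(- \frac{1}{6}\right) 1 = - \frac{1}{6}$)
$j = \frac{1597}{1680}$ ($j = - \frac{1}{6} + \frac{1877}{1680} = \frac{1597}{1680} \approx 0.95059$)
$\left(j - 106\right) \left(\left(-470 - U{\left(-19,25 \right)}\right) - 1399\right) = \left(\frac{1597}{1680} - 106\right) \left(\left(-470 - -5\right) - 1399\right) = \left(\frac{1597}{1680} - 106\right) \left(\left(-470 + 5\right) - 1399\right) = - \frac{176483 \left(-465 - 1399\right)}{1680} = \left(- \frac{176483}{1680}\right) \left(-1864\right) = \frac{41120539}{210}$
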